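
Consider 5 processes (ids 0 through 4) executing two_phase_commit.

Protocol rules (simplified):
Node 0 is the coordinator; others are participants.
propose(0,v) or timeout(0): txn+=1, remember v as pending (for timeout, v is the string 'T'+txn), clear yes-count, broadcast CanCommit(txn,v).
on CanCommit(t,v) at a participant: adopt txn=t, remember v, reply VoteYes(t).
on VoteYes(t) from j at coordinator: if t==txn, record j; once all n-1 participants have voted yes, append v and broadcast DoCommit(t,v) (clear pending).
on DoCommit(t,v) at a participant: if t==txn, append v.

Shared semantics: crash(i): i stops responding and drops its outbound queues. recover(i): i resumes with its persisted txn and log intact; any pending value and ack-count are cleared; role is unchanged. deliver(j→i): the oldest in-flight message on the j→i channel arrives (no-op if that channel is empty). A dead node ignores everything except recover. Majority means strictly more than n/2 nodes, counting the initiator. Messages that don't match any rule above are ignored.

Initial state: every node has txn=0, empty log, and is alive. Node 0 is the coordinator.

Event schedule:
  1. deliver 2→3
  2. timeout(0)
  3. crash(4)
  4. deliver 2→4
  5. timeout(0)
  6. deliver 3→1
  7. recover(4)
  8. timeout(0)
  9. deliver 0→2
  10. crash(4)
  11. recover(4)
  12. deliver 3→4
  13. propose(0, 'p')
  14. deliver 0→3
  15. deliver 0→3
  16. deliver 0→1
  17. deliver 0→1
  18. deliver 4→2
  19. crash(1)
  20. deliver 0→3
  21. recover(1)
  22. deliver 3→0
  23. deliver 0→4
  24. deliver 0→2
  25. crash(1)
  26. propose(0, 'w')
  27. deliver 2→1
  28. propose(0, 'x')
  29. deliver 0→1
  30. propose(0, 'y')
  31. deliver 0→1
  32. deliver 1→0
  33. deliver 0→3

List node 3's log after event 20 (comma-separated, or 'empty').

empty

e1 deliver 2→3: ·
e2 timeout(0): 0[coor,t=1,-]
e3 crash(4): 4[✗part,t=0,-]
e4 deliver 2→4: ·
e5 timeout(0): 0[coor,t=2,-]
e6 deliver 3→1: ·
e7 recover(4): 4[part,t=0,-]
e8 timeout(0): 0[coor,t=3,-]
e9 deliver 0→2: 2[part,t=1,-]
e10 crash(4): 4[✗part,t=0,-]
e11 recover(4): 4[part,t=0,-]
e12 deliver 3→4: ·
e13 propose(0,'p'): 0[coor,t=4,-]
e14 deliver 0→3: 3[part,t=1,-]
e15 deliver 0→3: 3[part,t=2,-]
e16 deliver 0→1: 1[part,t=1,-]
e17 deliver 0→1: 1[part,t=2,-]
e18 deliver 4→2: ·
e19 crash(1): 1[✗part,t=2,-]
e20 deliver 0→3: 3[part,t=3,-]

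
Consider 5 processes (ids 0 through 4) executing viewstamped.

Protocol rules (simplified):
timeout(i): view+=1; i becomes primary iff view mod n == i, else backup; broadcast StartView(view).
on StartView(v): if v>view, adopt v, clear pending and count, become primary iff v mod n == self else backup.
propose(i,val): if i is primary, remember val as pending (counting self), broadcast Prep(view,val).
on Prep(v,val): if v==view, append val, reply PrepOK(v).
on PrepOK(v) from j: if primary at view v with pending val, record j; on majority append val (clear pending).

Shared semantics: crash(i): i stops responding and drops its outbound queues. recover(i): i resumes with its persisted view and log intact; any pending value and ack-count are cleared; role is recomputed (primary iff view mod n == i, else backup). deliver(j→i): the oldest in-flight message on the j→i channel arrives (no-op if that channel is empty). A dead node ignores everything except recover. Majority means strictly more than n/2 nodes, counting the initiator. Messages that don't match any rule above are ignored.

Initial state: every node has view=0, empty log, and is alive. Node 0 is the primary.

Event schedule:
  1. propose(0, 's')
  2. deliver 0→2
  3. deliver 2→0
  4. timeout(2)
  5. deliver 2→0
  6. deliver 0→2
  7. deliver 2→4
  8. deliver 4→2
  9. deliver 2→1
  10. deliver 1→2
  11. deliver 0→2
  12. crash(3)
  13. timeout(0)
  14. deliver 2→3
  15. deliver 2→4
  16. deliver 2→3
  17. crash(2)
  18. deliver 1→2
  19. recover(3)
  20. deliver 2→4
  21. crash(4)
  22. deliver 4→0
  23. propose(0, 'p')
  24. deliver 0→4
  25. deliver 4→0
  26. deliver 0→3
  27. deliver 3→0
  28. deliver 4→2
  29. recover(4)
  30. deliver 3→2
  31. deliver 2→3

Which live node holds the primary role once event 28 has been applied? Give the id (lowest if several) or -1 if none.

[1] propose(0,'s') → ∅
[2] deliver 0→2 → N2(back v0 [s])
[3] deliver 2→0 → ∅
[4] timeout(2) → N2(back v1 [s])
[5] deliver 2→0 → N0(back v1 [-])
[6] deliver 0→2 → ∅
[7] deliver 2→4 → N4(back v1 [-])
[8] deliver 4→2 → ∅
[9] deliver 2→1 → N1(prim v1 [-])
[10] deliver 1→2 → ∅
[11] deliver 0→2 → ∅
[12] crash(3) → N3(✗back v0 [-])
[13] timeout(0) → N0(back v2 [-])
[14] deliver 2→3 → ∅
[15] deliver 2→4 → ∅
[16] deliver 2→3 → ∅
[17] crash(2) → N2(✗back v1 [s])
[18] deliver 1→2 → ∅
[19] recover(3) → N3(back v0 [-])
[20] deliver 2→4 → ∅
[21] crash(4) → N4(✗back v1 [-])
[22] deliver 4→0 → ∅
[23] propose(0,'p') → ∅
[24] deliver 0→4 → ∅
[25] deliver 4→0 → ∅
[26] deliver 0→3 → N3(back v0 [s])
[27] deliver 3→0 → ∅
[28] deliver 4→2 → ∅

1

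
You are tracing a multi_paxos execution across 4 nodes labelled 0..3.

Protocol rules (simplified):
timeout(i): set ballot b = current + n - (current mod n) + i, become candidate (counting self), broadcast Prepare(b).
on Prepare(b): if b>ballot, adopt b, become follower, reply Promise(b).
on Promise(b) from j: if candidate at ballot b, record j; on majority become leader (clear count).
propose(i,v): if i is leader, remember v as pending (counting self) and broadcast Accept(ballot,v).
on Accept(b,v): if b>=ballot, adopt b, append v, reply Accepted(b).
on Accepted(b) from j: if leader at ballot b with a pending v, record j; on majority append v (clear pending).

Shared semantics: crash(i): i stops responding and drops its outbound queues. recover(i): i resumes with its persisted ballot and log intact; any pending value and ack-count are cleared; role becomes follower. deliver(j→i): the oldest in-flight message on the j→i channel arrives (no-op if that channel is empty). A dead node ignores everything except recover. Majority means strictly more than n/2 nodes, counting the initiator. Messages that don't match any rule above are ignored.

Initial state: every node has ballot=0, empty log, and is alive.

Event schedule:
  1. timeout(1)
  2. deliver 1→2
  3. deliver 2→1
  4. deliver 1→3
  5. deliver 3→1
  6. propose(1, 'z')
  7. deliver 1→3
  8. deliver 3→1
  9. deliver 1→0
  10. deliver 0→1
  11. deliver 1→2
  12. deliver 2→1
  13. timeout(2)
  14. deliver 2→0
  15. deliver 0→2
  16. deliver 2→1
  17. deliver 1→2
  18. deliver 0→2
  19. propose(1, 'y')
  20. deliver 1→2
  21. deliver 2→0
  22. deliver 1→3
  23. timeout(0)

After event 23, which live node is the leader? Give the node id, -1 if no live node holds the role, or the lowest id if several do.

2

after 1 — timeout(1): n1:cand/b5/[-]
after 2 — deliver 1→2: n2:foll/b5/[-]
after 3 — deliver 2→1: ·
after 4 — deliver 1→3: n3:foll/b5/[-]
after 5 — deliver 3→1: n1:lead/b5/[-]
after 6 — propose(1,'z'): ·
after 7 — deliver 1→3: n3:foll/b5/[z]
after 8 — deliver 3→1: ·
after 9 — deliver 1→0: n0:foll/b5/[-]
after 10 — deliver 0→1: ·
after 11 — deliver 1→2: n2:foll/b5/[z]
after 12 — deliver 2→1: n1:lead/b5/[z]
after 13 — timeout(2): n2:cand/b10/[z]
after 14 — deliver 2→0: n0:foll/b10/[-]
after 15 — deliver 0→2: ·
after 16 — deliver 2→1: n1:foll/b10/[z]
after 17 — deliver 1→2: n2:lead/b10/[z]
after 18 — deliver 0→2: ·
after 19 — propose(1,'y'): ·
after 20 — deliver 1→2: ·
after 21 — deliver 2→0: ·
after 22 — deliver 1→3: ·
after 23 — timeout(0): n0:cand/b12/[-]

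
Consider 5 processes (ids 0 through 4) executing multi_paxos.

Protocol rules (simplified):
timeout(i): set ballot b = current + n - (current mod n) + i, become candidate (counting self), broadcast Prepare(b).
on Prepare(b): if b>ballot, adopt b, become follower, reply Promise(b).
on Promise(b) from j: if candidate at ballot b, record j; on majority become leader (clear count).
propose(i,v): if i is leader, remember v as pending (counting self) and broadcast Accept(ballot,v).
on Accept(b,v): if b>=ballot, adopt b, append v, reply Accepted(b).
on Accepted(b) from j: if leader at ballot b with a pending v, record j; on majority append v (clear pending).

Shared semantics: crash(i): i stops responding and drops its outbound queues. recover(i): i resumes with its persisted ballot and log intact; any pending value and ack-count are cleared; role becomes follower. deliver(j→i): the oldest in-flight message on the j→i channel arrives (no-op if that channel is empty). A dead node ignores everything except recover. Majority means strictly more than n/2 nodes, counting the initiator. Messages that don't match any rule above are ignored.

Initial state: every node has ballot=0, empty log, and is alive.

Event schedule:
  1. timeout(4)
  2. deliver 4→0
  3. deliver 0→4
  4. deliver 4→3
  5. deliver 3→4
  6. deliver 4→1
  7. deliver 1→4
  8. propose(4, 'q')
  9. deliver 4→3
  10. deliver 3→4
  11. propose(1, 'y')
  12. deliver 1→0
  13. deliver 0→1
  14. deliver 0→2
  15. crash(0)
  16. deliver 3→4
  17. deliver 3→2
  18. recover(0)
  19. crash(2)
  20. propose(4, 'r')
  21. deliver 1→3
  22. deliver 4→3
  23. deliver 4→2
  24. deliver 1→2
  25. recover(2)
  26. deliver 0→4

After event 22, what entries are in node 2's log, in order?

1. timeout(4):  <4:cand b9 ->
2. deliver 4→0:  <0:foll b9 ->
3. deliver 0→4:  nop
4. deliver 4→3:  <3:foll b9 ->
5. deliver 3→4:  <4:lead b9 ->
6. deliver 4→1:  <1:foll b9 ->
7. deliver 1→4:  nop
8. propose(4,'q'):  nop
9. deliver 4→3:  <3:foll b9 q>
10. deliver 3→4:  nop
11. propose(1,'y'):  nop
12. deliver 1→0:  nop
13. deliver 0→1:  nop
14. deliver 0→2:  nop
15. crash(0):  <0:✗foll b9 ->
16. deliver 3→4:  nop
17. deliver 3→2:  nop
18. recover(0):  <0:foll b9 ->
19. crash(2):  <2:✗foll b0 ->
20. propose(4,'r'):  nop
21. deliver 1→3:  nop
22. deliver 4→3:  <3:foll b9 q,r>

empty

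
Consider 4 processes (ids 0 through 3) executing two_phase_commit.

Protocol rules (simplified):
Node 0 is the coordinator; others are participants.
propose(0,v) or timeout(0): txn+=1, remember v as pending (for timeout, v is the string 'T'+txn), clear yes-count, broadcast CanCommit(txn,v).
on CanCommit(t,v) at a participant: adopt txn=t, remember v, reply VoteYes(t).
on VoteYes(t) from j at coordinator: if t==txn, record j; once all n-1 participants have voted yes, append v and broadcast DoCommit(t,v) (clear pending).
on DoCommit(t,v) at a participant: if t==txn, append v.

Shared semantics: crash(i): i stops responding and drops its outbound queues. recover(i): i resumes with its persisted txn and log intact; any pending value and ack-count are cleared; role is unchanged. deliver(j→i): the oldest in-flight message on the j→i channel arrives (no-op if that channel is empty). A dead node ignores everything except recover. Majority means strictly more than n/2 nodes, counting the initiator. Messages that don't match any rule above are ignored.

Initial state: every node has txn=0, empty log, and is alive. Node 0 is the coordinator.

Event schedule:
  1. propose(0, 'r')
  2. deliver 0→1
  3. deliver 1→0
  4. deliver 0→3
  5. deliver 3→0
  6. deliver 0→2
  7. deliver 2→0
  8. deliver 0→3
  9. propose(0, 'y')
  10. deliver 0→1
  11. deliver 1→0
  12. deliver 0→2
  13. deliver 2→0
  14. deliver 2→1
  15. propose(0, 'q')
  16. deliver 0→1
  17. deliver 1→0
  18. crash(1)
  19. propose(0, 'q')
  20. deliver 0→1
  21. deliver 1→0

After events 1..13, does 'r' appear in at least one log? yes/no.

yes

after 1 — propose(0,'r'): n0:coor/t1/[-]
after 2 — deliver 0→1: n1:part/t1/[-]
after 3 — deliver 1→0: ·
after 4 — deliver 0→3: n3:part/t1/[-]
after 5 — deliver 3→0: ·
after 6 — deliver 0→2: n2:part/t1/[-]
after 7 — deliver 2→0: n0:coor/t1/[r]
after 8 — deliver 0→3: n3:part/t1/[r]
after 9 — propose(0,'y'): n0:coor/t2/[r]
after 10 — deliver 0→1: n1:part/t1/[r]
after 11 — deliver 1→0: ·
after 12 — deliver 0→2: n2:part/t1/[r]
after 13 — deliver 2→0: ·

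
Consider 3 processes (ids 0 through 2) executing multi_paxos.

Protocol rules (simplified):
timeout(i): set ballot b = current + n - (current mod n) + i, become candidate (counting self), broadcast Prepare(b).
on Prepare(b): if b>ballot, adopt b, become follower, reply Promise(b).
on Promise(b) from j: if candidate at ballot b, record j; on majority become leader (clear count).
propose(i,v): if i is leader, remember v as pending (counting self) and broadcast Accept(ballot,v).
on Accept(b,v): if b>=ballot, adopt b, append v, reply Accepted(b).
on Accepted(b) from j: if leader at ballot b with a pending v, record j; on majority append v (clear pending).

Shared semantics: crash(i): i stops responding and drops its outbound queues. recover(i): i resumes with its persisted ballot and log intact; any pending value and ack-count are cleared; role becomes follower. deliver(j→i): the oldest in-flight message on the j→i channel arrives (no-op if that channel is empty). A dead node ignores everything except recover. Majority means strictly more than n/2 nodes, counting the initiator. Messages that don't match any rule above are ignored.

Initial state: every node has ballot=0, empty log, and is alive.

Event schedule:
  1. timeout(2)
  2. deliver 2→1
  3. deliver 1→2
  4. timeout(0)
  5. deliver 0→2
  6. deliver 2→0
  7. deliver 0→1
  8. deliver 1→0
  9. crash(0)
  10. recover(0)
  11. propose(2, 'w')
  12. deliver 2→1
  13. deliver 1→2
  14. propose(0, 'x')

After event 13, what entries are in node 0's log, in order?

empty

1. timeout(2):  <2:cand b5 ->
2. deliver 2→1:  <1:foll b5 ->
3. deliver 1→2:  <2:lead b5 ->
4. timeout(0):  <0:cand b3 ->
5. deliver 0→2:  nop
6. deliver 2→0:  <0:foll b5 ->
7. deliver 0→1:  nop
8. deliver 1→0:  nop
9. crash(0):  <0:✗foll b5 ->
10. recover(0):  <0:foll b5 ->
11. propose(2,'w'):  nop
12. deliver 2→1:  <1:foll b5 w>
13. deliver 1→2:  <2:lead b5 w>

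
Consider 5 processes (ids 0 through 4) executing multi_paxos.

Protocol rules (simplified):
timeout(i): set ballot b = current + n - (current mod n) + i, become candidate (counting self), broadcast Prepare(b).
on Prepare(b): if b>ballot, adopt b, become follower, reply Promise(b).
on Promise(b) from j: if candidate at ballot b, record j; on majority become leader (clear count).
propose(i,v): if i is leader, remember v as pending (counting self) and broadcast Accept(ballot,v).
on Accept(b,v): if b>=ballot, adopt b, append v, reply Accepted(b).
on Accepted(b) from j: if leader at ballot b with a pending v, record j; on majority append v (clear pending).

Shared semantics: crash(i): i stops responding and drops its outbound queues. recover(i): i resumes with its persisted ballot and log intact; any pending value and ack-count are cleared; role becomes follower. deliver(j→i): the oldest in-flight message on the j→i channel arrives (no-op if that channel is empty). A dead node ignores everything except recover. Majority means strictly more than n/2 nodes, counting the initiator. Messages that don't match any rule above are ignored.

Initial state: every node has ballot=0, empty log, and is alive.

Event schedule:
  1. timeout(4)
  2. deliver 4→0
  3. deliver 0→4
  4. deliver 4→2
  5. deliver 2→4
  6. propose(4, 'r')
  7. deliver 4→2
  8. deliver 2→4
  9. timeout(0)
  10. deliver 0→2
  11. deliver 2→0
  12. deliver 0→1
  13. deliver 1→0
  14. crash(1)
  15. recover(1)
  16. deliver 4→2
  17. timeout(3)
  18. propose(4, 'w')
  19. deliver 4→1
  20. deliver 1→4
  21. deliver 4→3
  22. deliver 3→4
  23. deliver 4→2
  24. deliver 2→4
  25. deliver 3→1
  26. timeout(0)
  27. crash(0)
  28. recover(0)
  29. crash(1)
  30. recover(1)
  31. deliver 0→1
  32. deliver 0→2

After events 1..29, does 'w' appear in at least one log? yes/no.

step 1 timeout(4): 4={cand,b=9,log=-}
step 2 deliver 4→0: 0={foll,b=9,log=-}
step 3 deliver 0→4: —
step 4 deliver 4→2: 2={foll,b=9,log=-}
step 5 deliver 2→4: 4={lead,b=9,log=-}
step 6 propose(4,'r'): —
step 7 deliver 4→2: 2={foll,b=9,log=r}
step 8 deliver 2→4: —
step 9 timeout(0): 0={cand,b=10,log=-}
step 10 deliver 0→2: 2={foll,b=10,log=r}
step 11 deliver 2→0: —
step 12 deliver 0→1: 1={foll,b=10,log=-}
step 13 deliver 1→0: 0={lead,b=10,log=-}
step 14 crash(1): 1={✗foll,b=10,log=-}
step 15 recover(1): 1={foll,b=10,log=-}
step 16 deliver 4→2: —
step 17 timeout(3): 3={cand,b=8,log=-}
step 18 propose(4,'w'): —
step 19 deliver 4→1: —
step 20 deliver 1→4: —
step 21 deliver 4→3: 3={foll,b=9,log=-}
step 22 deliver 3→4: —
step 23 deliver 4→2: —
step 24 deliver 2→4: —
step 25 deliver 3→1: —
step 26 timeout(0): 0={cand,b=15,log=-}
step 27 crash(0): 0={✗cand,b=15,log=-}
step 28 recover(0): 0={foll,b=15,log=-}
step 29 crash(1): 1={✗foll,b=10,log=-}

no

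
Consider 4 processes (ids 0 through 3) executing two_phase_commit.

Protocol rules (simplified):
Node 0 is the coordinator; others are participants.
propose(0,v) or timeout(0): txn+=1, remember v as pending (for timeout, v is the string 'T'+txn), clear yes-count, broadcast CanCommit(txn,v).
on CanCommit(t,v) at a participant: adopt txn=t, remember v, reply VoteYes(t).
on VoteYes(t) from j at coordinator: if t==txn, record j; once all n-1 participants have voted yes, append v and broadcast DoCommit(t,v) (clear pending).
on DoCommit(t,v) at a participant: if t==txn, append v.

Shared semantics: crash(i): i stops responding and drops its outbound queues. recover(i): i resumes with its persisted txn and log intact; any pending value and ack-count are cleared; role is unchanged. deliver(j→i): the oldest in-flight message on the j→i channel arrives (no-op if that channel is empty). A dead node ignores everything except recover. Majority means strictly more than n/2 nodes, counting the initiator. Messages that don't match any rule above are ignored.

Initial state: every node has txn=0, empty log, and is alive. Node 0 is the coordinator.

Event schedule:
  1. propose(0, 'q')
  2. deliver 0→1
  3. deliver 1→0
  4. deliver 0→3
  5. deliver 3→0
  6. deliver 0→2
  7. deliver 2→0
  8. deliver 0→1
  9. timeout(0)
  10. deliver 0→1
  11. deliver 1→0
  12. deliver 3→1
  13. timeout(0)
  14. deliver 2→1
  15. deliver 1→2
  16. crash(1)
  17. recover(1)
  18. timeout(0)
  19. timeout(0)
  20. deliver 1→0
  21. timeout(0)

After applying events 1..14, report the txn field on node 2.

[1] propose(0,'q') → N0(coor t1 [-])
[2] deliver 0→1 → N1(part t1 [-])
[3] deliver 1→0 → ∅
[4] deliver 0→3 → N3(part t1 [-])
[5] deliver 3→0 → ∅
[6] deliver 0→2 → N2(part t1 [-])
[7] deliver 2→0 → N0(coor t1 [q])
[8] deliver 0→1 → N1(part t1 [q])
[9] timeout(0) → N0(coor t2 [q])
[10] deliver 0→1 → N1(part t2 [q])
[11] deliver 1→0 → ∅
[12] deliver 3→1 → ∅
[13] timeout(0) → N0(coor t3 [q])
[14] deliver 2→1 → ∅

1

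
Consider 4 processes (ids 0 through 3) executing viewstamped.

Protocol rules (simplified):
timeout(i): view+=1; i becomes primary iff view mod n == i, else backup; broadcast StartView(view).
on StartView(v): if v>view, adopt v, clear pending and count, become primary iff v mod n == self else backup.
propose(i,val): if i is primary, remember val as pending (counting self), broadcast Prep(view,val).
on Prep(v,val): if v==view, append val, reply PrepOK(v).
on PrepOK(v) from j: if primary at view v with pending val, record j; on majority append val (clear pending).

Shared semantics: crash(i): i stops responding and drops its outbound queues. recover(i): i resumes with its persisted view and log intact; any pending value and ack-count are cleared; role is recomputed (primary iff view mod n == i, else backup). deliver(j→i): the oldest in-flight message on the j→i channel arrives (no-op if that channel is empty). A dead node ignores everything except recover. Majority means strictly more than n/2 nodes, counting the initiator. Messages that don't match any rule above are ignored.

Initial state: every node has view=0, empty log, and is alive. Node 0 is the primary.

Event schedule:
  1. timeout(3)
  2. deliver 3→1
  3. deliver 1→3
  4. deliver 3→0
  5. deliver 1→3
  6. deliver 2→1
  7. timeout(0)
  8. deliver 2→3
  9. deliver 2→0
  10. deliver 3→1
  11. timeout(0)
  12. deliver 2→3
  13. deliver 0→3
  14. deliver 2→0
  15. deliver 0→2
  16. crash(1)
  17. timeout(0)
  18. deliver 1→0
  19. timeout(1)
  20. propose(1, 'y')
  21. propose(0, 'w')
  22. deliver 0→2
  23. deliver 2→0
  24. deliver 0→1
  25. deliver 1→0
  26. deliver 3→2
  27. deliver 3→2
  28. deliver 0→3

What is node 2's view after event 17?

step 1 timeout(3): 3={back,v=1,log=-}
step 2 deliver 3→1: 1={prim,v=1,log=-}
step 3 deliver 1→3: —
step 4 deliver 3→0: 0={back,v=1,log=-}
step 5 deliver 1→3: —
step 6 deliver 2→1: —
step 7 timeout(0): 0={back,v=2,log=-}
step 8 deliver 2→3: —
step 9 deliver 2→0: —
step 10 deliver 3→1: —
step 11 timeout(0): 0={back,v=3,log=-}
step 12 deliver 2→3: —
step 13 deliver 0→3: 3={back,v=2,log=-}
step 14 deliver 2→0: —
step 15 deliver 0→2: 2={prim,v=2,log=-}
step 16 crash(1): 1={✗prim,v=1,log=-}
step 17 timeout(0): 0={prim,v=4,log=-}

2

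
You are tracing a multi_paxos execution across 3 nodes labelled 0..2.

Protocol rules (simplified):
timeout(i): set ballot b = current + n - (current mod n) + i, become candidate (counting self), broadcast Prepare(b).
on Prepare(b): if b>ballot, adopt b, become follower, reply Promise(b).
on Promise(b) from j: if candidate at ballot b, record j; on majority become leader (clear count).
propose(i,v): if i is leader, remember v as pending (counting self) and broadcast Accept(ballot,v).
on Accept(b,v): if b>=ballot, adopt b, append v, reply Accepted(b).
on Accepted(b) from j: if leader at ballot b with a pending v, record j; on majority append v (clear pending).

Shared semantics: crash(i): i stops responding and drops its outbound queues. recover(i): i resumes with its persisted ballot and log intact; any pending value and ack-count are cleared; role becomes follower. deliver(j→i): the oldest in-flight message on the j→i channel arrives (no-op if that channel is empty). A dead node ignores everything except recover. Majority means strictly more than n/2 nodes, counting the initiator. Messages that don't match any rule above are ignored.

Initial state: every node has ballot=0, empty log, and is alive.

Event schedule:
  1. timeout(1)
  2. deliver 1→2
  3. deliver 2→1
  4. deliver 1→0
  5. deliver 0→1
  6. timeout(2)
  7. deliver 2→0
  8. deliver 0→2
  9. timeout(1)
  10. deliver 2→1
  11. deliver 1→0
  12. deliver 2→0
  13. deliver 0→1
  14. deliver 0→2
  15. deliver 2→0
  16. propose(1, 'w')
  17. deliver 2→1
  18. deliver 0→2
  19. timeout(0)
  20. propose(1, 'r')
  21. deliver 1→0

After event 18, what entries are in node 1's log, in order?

empty

step 1 timeout(1): 1={cand,b=4,log=-}
step 2 deliver 1→2: 2={foll,b=4,log=-}
step 3 deliver 2→1: 1={lead,b=4,log=-}
step 4 deliver 1→0: 0={foll,b=4,log=-}
step 5 deliver 0→1: —
step 6 timeout(2): 2={cand,b=8,log=-}
step 7 deliver 2→0: 0={foll,b=8,log=-}
step 8 deliver 0→2: 2={lead,b=8,log=-}
step 9 timeout(1): 1={cand,b=7,log=-}
step 10 deliver 2→1: 1={foll,b=8,log=-}
step 11 deliver 1→0: —
step 12 deliver 2→0: —
step 13 deliver 0→1: —
step 14 deliver 0→2: —
step 15 deliver 2→0: —
step 16 propose(1,'w'): —
step 17 deliver 2→1: —
step 18 deliver 0→2: —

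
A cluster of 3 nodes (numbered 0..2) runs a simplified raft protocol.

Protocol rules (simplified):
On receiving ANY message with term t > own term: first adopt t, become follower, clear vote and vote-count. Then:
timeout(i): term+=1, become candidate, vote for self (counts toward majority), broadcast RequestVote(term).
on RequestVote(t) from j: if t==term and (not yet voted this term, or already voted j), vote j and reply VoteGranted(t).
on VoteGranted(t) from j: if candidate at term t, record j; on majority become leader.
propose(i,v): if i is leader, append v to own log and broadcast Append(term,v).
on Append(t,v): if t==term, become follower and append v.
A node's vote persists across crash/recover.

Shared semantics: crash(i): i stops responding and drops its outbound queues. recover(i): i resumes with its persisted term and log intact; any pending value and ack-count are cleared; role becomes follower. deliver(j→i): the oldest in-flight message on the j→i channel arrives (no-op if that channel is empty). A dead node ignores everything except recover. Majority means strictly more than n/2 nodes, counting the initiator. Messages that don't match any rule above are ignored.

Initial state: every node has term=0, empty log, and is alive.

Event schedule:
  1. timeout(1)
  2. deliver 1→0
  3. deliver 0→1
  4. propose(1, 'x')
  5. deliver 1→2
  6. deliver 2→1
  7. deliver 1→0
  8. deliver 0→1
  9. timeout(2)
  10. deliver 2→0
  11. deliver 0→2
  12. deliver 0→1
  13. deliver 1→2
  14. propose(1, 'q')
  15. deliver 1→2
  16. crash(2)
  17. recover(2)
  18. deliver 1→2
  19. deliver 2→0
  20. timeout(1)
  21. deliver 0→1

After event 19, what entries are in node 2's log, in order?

empty

step 1 timeout(1): 1={cand,t=1,log=-}
step 2 deliver 1→0: 0={foll,t=1,log=-}
step 3 deliver 0→1: 1={lead,t=1,log=-}
step 4 propose(1,'x'): 1={lead,t=1,log=x}
step 5 deliver 1→2: 2={foll,t=1,log=-}
step 6 deliver 2→1: —
step 7 deliver 1→0: 0={foll,t=1,log=x}
step 8 deliver 0→1: —
step 9 timeout(2): 2={cand,t=2,log=-}
step 10 deliver 2→0: 0={foll,t=2,log=x}
step 11 deliver 0→2: 2={lead,t=2,log=-}
step 12 deliver 0→1: —
step 13 deliver 1→2: —
step 14 propose(1,'q'): 1={lead,t=1,log=x,q}
step 15 deliver 1→2: —
step 16 crash(2): 2={✗lead,t=2,log=-}
step 17 recover(2): 2={foll,t=2,log=-}
step 18 deliver 1→2: —
step 19 deliver 2→0: —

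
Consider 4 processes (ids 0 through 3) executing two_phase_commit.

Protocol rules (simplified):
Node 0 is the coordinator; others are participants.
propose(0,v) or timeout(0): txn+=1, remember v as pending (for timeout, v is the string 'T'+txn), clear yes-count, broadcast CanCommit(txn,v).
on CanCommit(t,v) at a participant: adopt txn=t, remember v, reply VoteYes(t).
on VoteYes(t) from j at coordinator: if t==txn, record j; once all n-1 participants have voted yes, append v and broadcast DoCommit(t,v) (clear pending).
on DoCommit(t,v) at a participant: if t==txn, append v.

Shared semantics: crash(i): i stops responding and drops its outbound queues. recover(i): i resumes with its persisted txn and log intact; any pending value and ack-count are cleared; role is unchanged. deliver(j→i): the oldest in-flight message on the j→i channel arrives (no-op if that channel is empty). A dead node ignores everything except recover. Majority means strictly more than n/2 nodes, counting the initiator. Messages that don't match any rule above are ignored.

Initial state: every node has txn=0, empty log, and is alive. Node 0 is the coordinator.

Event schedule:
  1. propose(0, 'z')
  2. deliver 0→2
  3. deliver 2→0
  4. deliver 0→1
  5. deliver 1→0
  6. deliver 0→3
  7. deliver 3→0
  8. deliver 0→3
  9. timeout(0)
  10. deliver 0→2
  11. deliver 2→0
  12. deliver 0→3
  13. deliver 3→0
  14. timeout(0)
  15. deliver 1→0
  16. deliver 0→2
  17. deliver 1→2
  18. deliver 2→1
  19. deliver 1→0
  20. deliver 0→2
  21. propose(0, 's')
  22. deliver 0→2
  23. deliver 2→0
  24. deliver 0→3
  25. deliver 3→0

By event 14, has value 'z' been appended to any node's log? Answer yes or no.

yes

after 1 — propose(0,'z'): n0:coor/t1/[-]
after 2 — deliver 0→2: n2:part/t1/[-]
after 3 — deliver 2→0: ·
after 4 — deliver 0→1: n1:part/t1/[-]
after 5 — deliver 1→0: ·
after 6 — deliver 0→3: n3:part/t1/[-]
after 7 — deliver 3→0: n0:coor/t1/[z]
after 8 — deliver 0→3: n3:part/t1/[z]
after 9 — timeout(0): n0:coor/t2/[z]
after 10 — deliver 0→2: n2:part/t1/[z]
after 11 — deliver 2→0: ·
after 12 — deliver 0→3: n3:part/t2/[z]
after 13 — deliver 3→0: ·
after 14 — timeout(0): n0:coor/t3/[z]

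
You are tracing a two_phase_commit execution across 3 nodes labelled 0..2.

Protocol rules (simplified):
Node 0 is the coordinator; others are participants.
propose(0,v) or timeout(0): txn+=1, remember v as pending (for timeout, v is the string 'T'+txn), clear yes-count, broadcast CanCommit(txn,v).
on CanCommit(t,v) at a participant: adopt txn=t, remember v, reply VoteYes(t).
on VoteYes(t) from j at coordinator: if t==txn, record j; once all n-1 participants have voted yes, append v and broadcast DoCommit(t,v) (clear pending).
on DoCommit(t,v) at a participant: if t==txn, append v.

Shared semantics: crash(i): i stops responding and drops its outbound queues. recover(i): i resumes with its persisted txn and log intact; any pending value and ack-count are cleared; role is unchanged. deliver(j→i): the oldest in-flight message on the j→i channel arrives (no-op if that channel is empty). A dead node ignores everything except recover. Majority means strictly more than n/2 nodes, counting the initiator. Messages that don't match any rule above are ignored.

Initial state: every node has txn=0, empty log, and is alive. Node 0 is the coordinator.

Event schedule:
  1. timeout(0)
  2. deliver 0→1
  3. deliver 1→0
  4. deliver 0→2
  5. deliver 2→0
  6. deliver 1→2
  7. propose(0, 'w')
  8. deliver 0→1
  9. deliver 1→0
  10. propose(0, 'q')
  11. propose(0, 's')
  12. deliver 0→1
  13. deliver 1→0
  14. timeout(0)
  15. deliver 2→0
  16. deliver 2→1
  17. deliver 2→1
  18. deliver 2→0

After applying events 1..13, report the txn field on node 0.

4

after 1 — timeout(0): n0:coor/t1/[-]
after 2 — deliver 0→1: n1:part/t1/[-]
after 3 — deliver 1→0: ·
after 4 — deliver 0→2: n2:part/t1/[-]
after 5 — deliver 2→0: n0:coor/t1/[T1]
after 6 — deliver 1→2: ·
after 7 — propose(0,'w'): n0:coor/t2/[T1]
after 8 — deliver 0→1: n1:part/t1/[T1]
after 9 — deliver 1→0: ·
after 10 — propose(0,'q'): n0:coor/t3/[T1]
after 11 — propose(0,'s'): n0:coor/t4/[T1]
after 12 — deliver 0→1: n1:part/t2/[T1]
after 13 — deliver 1→0: ·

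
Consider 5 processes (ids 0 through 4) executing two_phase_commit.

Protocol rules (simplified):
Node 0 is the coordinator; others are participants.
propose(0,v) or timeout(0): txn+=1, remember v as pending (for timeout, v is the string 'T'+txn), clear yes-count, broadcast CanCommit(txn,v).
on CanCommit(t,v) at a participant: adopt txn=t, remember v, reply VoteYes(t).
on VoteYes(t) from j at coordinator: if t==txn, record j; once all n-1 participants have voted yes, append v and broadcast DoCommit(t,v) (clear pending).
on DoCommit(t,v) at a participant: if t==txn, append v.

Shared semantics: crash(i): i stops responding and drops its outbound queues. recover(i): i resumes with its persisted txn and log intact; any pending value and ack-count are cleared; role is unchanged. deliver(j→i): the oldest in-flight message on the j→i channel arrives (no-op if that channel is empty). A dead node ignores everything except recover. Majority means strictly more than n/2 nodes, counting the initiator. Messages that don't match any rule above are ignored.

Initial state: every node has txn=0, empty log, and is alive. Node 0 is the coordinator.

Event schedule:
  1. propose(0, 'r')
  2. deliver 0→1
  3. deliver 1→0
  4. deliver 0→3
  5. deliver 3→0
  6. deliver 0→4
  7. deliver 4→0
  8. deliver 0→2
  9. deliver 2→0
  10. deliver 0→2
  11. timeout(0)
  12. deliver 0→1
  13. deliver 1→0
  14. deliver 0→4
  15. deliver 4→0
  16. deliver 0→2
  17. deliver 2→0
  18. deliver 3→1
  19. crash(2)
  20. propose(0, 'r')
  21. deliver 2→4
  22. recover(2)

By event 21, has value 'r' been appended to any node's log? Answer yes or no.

[1] propose(0,'r') → N0(coor t1 [-])
[2] deliver 0→1 → N1(part t1 [-])
[3] deliver 1→0 → ∅
[4] deliver 0→3 → N3(part t1 [-])
[5] deliver 3→0 → ∅
[6] deliver 0→4 → N4(part t1 [-])
[7] deliver 4→0 → ∅
[8] deliver 0→2 → N2(part t1 [-])
[9] deliver 2→0 → N0(coor t1 [r])
[10] deliver 0→2 → N2(part t1 [r])
[11] timeout(0) → N0(coor t2 [r])
[12] deliver 0→1 → N1(part t1 [r])
[13] deliver 1→0 → ∅
[14] deliver 0→4 → N4(part t1 [r])
[15] deliver 4→0 → ∅
[16] deliver 0→2 → N2(part t2 [r])
[17] deliver 2→0 → ∅
[18] deliver 3→1 → ∅
[19] crash(2) → N2(✗part t2 [r])
[20] propose(0,'r') → N0(coor t3 [r])
[21] deliver 2→4 → ∅

yes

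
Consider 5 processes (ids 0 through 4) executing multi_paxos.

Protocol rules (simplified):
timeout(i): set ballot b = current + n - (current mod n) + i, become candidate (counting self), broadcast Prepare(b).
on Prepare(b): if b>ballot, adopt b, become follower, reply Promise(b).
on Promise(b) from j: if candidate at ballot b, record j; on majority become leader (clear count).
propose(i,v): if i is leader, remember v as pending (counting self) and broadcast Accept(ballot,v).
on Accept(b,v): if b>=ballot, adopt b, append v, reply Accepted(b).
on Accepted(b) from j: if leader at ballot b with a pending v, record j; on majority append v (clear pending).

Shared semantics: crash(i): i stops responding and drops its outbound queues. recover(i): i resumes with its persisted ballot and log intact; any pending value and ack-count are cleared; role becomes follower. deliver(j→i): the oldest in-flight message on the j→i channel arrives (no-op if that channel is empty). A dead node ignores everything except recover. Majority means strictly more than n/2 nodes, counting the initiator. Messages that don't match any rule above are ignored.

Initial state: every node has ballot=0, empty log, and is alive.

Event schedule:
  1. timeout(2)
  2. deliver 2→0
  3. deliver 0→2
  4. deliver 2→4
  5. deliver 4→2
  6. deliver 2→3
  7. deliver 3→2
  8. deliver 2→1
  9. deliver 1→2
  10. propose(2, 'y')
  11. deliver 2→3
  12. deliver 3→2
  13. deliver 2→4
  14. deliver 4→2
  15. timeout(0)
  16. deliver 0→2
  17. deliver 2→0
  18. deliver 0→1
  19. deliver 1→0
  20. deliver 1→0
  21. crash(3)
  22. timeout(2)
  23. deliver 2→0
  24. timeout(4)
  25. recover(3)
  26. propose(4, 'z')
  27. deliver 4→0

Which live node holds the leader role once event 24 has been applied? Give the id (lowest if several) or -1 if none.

after 1 — timeout(2): n2:cand/b7/[-]
after 2 — deliver 2→0: n0:foll/b7/[-]
after 3 — deliver 0→2: ·
after 4 — deliver 2→4: n4:foll/b7/[-]
after 5 — deliver 4→2: n2:lead/b7/[-]
after 6 — deliver 2→3: n3:foll/b7/[-]
after 7 — deliver 3→2: ·
after 8 — deliver 2→1: n1:foll/b7/[-]
after 9 — deliver 1→2: ·
after 10 — propose(2,'y'): ·
after 11 — deliver 2→3: n3:foll/b7/[y]
after 12 — deliver 3→2: ·
after 13 — deliver 2→4: n4:foll/b7/[y]
after 14 — deliver 4→2: n2:lead/b7/[y]
after 15 — timeout(0): n0:cand/b10/[-]
after 16 — deliver 0→2: n2:foll/b10/[y]
after 17 — deliver 2→0: ·
after 18 — deliver 0→1: n1:foll/b10/[-]
after 19 — deliver 1→0: ·
after 20 — deliver 1→0: ·
after 21 — crash(3): n3:✗foll/b7/[y]
after 22 — timeout(2): n2:cand/b17/[y]
after 23 — deliver 2→0: n0:lead/b10/[-]
after 24 — timeout(4): n4:cand/b14/[y]

0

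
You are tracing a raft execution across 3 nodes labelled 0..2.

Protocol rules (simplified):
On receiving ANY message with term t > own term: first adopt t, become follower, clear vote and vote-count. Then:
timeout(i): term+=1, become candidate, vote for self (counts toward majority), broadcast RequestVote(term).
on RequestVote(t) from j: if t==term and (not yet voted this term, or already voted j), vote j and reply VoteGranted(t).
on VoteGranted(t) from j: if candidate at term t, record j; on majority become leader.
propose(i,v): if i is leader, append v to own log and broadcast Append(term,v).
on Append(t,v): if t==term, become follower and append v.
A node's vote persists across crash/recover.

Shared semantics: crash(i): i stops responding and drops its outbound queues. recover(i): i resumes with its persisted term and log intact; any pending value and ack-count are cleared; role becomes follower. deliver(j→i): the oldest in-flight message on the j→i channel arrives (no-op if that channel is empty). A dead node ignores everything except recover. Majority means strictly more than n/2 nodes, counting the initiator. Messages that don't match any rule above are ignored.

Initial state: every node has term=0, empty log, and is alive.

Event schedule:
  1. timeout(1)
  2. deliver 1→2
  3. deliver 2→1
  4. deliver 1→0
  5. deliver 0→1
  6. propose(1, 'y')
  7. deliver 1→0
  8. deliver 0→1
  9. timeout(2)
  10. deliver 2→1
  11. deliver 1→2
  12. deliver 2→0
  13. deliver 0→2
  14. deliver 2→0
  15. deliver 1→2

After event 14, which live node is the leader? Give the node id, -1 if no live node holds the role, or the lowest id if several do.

2

1. timeout(1):  <1:cand t1 ->
2. deliver 1→2:  <2:foll t1 ->
3. deliver 2→1:  <1:lead t1 ->
4. deliver 1→0:  <0:foll t1 ->
5. deliver 0→1:  nop
6. propose(1,'y'):  <1:lead t1 y>
7. deliver 1→0:  <0:foll t1 y>
8. deliver 0→1:  nop
9. timeout(2):  <2:cand t2 ->
10. deliver 2→1:  <1:foll t2 y>
11. deliver 1→2:  nop
12. deliver 2→0:  <0:foll t2 y>
13. deliver 0→2:  <2:lead t2 ->
14. deliver 2→0:  nop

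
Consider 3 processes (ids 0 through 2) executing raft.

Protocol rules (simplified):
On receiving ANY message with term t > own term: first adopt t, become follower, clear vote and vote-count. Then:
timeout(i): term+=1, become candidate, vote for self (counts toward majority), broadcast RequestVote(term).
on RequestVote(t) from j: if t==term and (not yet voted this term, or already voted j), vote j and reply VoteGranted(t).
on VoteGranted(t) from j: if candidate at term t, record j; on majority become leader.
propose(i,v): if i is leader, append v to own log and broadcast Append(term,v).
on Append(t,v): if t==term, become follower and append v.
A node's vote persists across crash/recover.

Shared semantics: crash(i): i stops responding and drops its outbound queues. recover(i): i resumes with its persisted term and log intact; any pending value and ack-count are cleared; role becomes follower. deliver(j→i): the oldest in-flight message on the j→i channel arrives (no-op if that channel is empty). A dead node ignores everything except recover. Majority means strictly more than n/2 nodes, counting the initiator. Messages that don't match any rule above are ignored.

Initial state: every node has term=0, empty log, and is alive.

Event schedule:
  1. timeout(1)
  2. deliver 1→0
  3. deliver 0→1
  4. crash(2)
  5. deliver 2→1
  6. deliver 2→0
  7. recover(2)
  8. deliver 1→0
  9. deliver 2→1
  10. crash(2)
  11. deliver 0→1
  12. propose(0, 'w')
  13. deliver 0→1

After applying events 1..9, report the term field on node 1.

[1] timeout(1) → N1(cand t1 [-])
[2] deliver 1→0 → N0(foll t1 [-])
[3] deliver 0→1 → N1(lead t1 [-])
[4] crash(2) → N2(✗foll t0 [-])
[5] deliver 2→1 → ∅
[6] deliver 2→0 → ∅
[7] recover(2) → N2(foll t0 [-])
[8] deliver 1→0 → ∅
[9] deliver 2→1 → ∅

1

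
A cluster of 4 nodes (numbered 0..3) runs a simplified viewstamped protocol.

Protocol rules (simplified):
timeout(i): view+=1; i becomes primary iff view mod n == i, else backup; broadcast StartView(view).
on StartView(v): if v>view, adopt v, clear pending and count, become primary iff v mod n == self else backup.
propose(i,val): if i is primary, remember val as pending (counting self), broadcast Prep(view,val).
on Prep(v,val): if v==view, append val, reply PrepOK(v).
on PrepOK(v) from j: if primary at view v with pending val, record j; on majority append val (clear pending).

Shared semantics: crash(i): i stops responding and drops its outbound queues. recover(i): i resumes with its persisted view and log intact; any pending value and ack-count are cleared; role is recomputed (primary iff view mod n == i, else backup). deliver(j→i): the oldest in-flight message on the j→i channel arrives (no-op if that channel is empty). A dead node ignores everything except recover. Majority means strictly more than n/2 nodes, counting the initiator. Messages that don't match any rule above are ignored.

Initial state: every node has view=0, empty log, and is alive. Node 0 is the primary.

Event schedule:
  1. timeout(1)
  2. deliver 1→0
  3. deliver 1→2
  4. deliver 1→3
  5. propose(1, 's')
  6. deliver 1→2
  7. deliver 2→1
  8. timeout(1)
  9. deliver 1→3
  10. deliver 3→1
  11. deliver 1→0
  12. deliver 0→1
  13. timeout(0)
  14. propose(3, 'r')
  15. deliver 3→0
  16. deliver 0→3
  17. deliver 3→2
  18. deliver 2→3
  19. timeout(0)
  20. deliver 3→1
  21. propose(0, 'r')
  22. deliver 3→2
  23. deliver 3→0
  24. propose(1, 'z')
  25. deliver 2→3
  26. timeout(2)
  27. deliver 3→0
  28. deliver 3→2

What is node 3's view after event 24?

after 1 — timeout(1): n1:prim/v1/[-]
after 2 — deliver 1→0: n0:back/v1/[-]
after 3 — deliver 1→2: n2:back/v1/[-]
after 4 — deliver 1→3: n3:back/v1/[-]
after 5 — propose(1,'s'): ·
after 6 — deliver 1→2: n2:back/v1/[s]
after 7 — deliver 2→1: ·
after 8 — timeout(1): n1:back/v2/[-]
after 9 — deliver 1→3: n3:back/v1/[s]
after 10 — deliver 3→1: ·
after 11 — deliver 1→0: n0:back/v1/[s]
after 12 — deliver 0→1: ·
after 13 — timeout(0): n0:back/v2/[s]
after 14 — propose(3,'r'): ·
after 15 — deliver 3→0: ·
after 16 — deliver 0→3: n3:back/v2/[s]
after 17 — deliver 3→2: ·
after 18 — deliver 2→3: ·
after 19 — timeout(0): n0:back/v3/[s]
after 20 — deliver 3→1: ·
after 21 — propose(0,'r'): ·
after 22 — deliver 3→2: ·
after 23 — deliver 3→0: ·
after 24 — propose(1,'z'): ·

2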